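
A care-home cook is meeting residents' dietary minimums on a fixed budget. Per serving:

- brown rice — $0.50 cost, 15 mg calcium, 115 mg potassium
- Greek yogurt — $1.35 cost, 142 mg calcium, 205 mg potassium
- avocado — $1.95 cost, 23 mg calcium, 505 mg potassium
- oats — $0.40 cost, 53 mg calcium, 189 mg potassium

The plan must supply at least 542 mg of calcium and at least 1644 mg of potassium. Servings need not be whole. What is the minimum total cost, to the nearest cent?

$4.09

With two linear requirements the optimum uses one or two foods; enumerate the corners.
brown rice only: max(542/15, 1644/115) = 36.13 servings → $18.07.
Greek yogurt only: max(542/142, 1644/205) = 8.02 servings → $10.83.
avocado only: max(542/23, 1644/505) = 23.57 servings → $45.95.
oats only: max(542/53, 1644/189) = 10.23 servings → $4.09.
brown rice + Greek yogurt with both tight: 9.23 servings and 2.842 servings → $8.45.
brown rice + avocado: intersection lies outside the first quadrant.
brown rice + oats: the both-tight solution has a negative serving — not a feasible corner.
Greek yogurt + avocado with both tight: 3.521 servings and 1.826 servings → $8.31.
Greek yogurt + oats with both tight: 0.9582 servings and 7.659 servings → $4.36.
avocado + oats: intersection lies outside the first quadrant.
Cheapest feasible corner: $4.09.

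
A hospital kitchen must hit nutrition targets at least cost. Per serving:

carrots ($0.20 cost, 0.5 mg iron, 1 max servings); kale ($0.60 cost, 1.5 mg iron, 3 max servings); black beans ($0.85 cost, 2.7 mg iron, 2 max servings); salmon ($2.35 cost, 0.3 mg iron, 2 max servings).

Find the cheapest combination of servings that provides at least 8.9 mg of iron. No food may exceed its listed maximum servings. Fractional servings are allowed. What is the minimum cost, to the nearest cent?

Cost per mg of iron: black beans $0.3148, carrots $0.4000, kale $0.4000, salmon $7.8333.
Take 2 servings of black beans: +5.4 mg iron for $1.70 (total $1.70, still need 3.5 mg).
Take 1 serving of carrots: +0.5 mg iron for $0.20 (total $1.90, still need 3.0 mg).
Take 2 servings of kale: +3.0 mg iron for $1.20 (total $3.10, still need 0.0 mg).
Filling from the cheapest source first is optimal under one linear minimum: $3.10.

$3.10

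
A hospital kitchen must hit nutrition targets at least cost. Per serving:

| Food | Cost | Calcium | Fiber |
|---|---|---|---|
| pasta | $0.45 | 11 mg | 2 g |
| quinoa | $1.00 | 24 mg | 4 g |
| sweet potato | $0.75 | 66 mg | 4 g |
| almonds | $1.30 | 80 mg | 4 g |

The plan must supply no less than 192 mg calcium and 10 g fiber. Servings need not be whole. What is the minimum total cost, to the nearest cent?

$2.18

This is a tiny linear program; its minimum lies at a vertex of the feasible set. List the vertices and price them.
pasta only: max(192/11, 10/2) = 17.45 servings → $7.85.
quinoa only: max(192/24, 10/4) = 8 servings → $8.00.
sweet potato only: max(192/66, 10/4) = 2.909 servings → $2.18.
almonds only: max(192/80, 10/4) = 2.5 servings → $3.25.
pasta + quinoa: the both-tight solution has a negative serving — not a feasible corner.
pasta + sweet potato: the both-tight solution has a negative serving — not a feasible corner.
pasta + almonds with both tight: 0.2759 servings and 2.362 servings → $3.19.
quinoa + sweet potato with both targets exact would need a negative amount; discard.
quinoa + almonds with both tight: 0.1429 servings and 2.357 servings → $3.21.
sweet potato + almonds with both tight: 0.5714 servings and 1.929 servings → $2.94.
Cheapest feasible corner: $2.18.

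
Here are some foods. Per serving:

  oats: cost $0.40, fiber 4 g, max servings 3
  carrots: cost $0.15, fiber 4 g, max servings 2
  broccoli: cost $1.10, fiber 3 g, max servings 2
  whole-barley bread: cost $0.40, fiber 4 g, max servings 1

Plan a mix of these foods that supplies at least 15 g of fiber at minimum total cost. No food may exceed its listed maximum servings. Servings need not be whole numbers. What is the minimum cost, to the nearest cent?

$1.00

Cost per g of fiber: carrots $0.0375, oats $0.1000, whole-barley bread $0.1000, broccoli $0.3667.
Take 2 servings of carrots: +8.0 g fiber for $0.30 (total $0.30, still need 7.0 g).
Take 1.75 servings of oats: +7.0 g fiber for $0.70 (total $1.00, still need 0.0 g).
Filling from the cheapest source first is optimal under one linear minimum: $1.00.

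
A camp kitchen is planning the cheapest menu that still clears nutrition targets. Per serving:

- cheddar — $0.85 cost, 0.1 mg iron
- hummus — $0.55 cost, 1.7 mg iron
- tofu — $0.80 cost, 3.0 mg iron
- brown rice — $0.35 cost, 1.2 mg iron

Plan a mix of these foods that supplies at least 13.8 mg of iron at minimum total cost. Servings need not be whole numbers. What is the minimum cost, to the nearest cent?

$3.68

Cost per mg of iron: tofu $0.2667, brown rice $0.2917, hummus $0.3235, cheddar $8.5000.
With no serving limits, use only tofu: 13.8 mg / 3.0 mg = 4.6 servings × $0.80 = $3.68.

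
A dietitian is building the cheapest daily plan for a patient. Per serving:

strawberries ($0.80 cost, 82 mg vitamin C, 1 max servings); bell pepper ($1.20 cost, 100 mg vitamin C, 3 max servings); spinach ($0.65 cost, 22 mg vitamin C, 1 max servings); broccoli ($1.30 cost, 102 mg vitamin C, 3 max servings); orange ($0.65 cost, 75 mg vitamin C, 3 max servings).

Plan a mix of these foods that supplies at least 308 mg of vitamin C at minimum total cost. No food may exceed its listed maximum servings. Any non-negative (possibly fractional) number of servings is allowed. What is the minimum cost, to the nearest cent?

Cost per mg of vitamin C: orange $0.0087, strawberries $0.0098, bell pepper $0.0120, broccoli $0.0127, spinach $0.0295.
Take 3 servings of orange: +225.0 mg vitamin C for $1.95 (total $1.95, still need 83.0 mg).
Take 1 serving of strawberries: +82.0 mg vitamin C for $0.80 (total $2.75, still need 1.0 mg).
Take 0.01 servings of bell pepper: +1.0 mg vitamin C for $0.01 (total $2.76, still need 0.0 mg).
Greedy by cheapest-per-mg is optimal for a single linear constraint, so the minimum cost is $2.76.

$2.76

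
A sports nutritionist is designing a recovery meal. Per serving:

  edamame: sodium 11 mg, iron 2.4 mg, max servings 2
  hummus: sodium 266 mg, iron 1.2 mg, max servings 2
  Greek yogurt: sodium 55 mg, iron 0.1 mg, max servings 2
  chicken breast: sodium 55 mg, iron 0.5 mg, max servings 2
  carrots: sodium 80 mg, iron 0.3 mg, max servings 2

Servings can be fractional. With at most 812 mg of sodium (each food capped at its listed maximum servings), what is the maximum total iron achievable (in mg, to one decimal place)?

8.8 mg

Iron per mg sodium: edamame 0.2182, chicken breast 0.009091, hummus 0.004511, carrots 0.00375, Greek yogurt 0.001818.
Take 2 servings of edamame: uses 22 mg sodium, +4.8 mg iron (running total 4.8 mg).
Take 2 servings of chicken breast: uses 110 mg sodium, +1.0 mg iron (running total 5.8 mg).
Take 2 servings of hummus: uses 532 mg sodium, +2.4 mg iron (running total 8.2 mg).
Take 1.85 servings of carrots: uses 148 mg sodium, +0.6 mg iron (running total 8.8 mg).
Filling greedily by iron-per-mg sodium is optimal for one linear limit, giving 8.8 mg.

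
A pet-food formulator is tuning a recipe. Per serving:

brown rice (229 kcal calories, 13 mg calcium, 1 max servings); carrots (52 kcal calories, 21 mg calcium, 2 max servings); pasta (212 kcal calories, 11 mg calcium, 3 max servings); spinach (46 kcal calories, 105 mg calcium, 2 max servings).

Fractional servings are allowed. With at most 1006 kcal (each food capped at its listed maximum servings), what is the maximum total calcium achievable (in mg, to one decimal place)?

295.1 mg

Calcium per kcal: spinach 2.283, carrots 0.4038, brown rice 0.05677, pasta 0.05189.
Take 2 servings of spinach: uses 92 kcal, +210.0 mg calcium (running total 210.0 mg).
Take 2 servings of carrots: uses 104 kcal, +42.0 mg calcium (running total 252.0 mg).
Take 1 serving of brown rice: uses 229 kcal, +13.0 mg calcium (running total 265.0 mg).
Take 2.741 servings of pasta: uses 581 kcal, +30.1 mg calcium (running total 295.1 mg).
Filling greedily by calcium-per-kcal is optimal for one linear limit, giving 295.1 mg.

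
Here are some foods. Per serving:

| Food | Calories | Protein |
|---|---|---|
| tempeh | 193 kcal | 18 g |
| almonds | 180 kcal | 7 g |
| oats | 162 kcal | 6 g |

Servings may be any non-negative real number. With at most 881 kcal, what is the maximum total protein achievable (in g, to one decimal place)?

82.2 g

Protein per kcal: tempeh 0.09326, almonds 0.03889, oats 0.03704.
With no serving limits, spend the whole calories allowance on tempeh: 881 kcal / 193 kcal × 18 g = 82.2 g.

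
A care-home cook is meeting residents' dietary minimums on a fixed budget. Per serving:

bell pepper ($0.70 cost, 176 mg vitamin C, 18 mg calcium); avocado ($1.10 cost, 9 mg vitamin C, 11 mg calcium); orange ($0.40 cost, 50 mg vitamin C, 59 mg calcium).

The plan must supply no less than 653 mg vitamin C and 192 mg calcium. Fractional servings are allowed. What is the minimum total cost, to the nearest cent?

$3.06

With two linear requirements the optimum uses one or two foods; enumerate the corners.
bell pepper only: max(653/176, 192/18) = 10.67 servings → $7.47.
avocado only: max(653/9, 192/11) = 72.56 servings → $79.81.
orange only: max(653/50, 192/59) = 13.06 servings → $5.22.
bell pepper + avocado with both tight: 3.075 servings and 12.42 servings → $15.82.
bell pepper + orange with both tight: 3.05 servings and 2.324 servings → $3.06.
avocado + orange with both targets exact would need a negative amount; discard.
Cheapest feasible corner: $3.06.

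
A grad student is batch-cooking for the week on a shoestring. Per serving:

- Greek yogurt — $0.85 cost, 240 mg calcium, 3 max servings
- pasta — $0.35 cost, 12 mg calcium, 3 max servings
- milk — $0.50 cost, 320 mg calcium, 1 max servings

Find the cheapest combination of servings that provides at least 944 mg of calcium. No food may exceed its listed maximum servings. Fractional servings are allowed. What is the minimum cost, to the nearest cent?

$2.71

Cost per mg of calcium: milk $0.0016, Greek yogurt $0.0035, pasta $0.0292.
Take 1 serving of milk: +320.0 mg calcium for $0.50 (total $0.50, still need 624.0 mg).
Take 2.6 servings of Greek yogurt: +624.0 mg calcium for $2.21 (total $2.71, still need 0.0 mg).
Filling from the cheapest source first is optimal under one linear minimum: $2.71.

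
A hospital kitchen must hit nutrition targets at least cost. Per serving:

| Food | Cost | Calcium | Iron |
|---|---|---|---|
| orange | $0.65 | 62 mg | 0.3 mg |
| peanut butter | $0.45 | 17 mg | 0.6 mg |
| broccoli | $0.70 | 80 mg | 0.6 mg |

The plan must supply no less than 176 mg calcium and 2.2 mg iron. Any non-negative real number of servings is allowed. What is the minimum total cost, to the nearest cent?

Two binding constraints pin down two serving amounts, so the optimal mix uses at most two foods. The candidates are each food alone (scaled to the tighter of calcium/iron) and each pair with both constraints tight.
orange only: max(176/62, 2.2/0.3) = 7.333 servings → $4.77.
peanut butter only: max(176/17, 2.2/0.6) = 10.35 servings → $4.66.
broccoli only: max(176/80, 2.2/0.6) = 3.667 servings → $2.57.
orange + peanut butter with both tight: 2.125 servings and 2.604 servings → $2.55.
orange + broccoli: intersection lies outside the first quadrant.
peanut butter + broccoli with both tight: 1.862 servings and 1.804 servings → $2.10.
So the least-cost plan costs $2.10.

$2.10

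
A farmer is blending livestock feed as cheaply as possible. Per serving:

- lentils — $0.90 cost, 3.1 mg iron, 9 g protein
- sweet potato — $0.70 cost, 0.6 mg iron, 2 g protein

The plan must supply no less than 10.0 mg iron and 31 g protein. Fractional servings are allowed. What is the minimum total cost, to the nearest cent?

This is a tiny linear program; its minimum lies at a vertex of the feasible set. List the vertices and price them.
lentils only: max(10.0/3.1, 31/9) = 3.444 servings → $3.10.
sweet potato only: max(10.0/0.6, 31/2) = 16.67 servings → $11.67.
lentils + sweet potato with both tight: 1.75 servings and 7.625 servings → $6.91.
The minimum over all feasible corners is $3.10.

$3.10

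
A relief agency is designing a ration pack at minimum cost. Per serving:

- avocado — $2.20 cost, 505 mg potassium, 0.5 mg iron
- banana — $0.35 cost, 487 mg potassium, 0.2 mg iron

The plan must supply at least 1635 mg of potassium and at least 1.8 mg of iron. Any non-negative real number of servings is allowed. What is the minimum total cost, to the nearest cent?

Check every corner: each single food scaled to meet both minima, and each pair solved so both constraints bind.
avocado only: max(1635/505, 1.8/0.5) = 3.6 servings → $7.92.
banana only: max(1635/487, 1.8/0.2) = 9 servings → $3.15.
avocado + banana: intersection lies outside the first quadrant.
So the least-cost plan costs $3.15.

$3.15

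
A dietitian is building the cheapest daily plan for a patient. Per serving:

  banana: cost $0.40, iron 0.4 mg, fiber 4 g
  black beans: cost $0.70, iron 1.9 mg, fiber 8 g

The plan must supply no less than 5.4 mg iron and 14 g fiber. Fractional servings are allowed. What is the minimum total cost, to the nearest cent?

Minimising a linear cost over {iron ≥ 5.4, fiber ≥ 14, servings ≥ 0} — the optimum is at a vertex, using one or two foods.
banana only: max(5.4/0.4, 14/4) = 13.5 servings → $5.40.
black beans only: max(5.4/1.9, 14/8) = 2.842 servings → $1.99.
banana + black beans: the both-tight solution has a negative serving — not a feasible corner.
So the least-cost plan costs $1.99.

$1.99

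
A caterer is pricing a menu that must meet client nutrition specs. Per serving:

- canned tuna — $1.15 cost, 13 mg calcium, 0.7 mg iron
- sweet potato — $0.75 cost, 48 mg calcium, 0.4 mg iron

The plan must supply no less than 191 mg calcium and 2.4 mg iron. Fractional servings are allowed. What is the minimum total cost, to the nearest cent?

$4.28

canned tuna only: max(191/13, 2.4/0.7) = 14.69 servings → $16.90.
sweet potato only: max(191/48, 2.4/0.4) = 6 servings → $4.50.
canned tuna + sweet potato with both tight: 1.366 servings and 3.609 servings → $4.28.
So the least-cost plan costs $4.28.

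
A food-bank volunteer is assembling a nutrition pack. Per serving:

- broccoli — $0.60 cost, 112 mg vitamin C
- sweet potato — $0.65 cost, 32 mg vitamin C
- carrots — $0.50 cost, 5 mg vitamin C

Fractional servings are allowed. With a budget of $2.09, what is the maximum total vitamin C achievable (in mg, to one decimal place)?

Vitamin C per dollar: broccoli 186.7, sweet potato 49.23, carrots 10.
With no serving limits, spend the whole cost allowance on broccoli: $2.09 / $0.60 × 112 mg = 390.1 mg.

390.1 mg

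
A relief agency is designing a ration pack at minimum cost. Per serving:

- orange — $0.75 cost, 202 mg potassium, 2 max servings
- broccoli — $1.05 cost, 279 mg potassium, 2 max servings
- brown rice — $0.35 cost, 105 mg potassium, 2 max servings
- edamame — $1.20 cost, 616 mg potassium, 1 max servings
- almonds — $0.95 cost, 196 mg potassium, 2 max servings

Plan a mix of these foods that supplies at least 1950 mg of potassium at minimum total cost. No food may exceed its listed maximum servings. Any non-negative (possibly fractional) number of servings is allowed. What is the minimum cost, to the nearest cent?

Cost per mg of potassium: edamame $0.0019, brown rice $0.0033, orange $0.0037, broccoli $0.0038, almonds $0.0048.
Take 1 serving of edamame: +616.0 mg potassium for $1.20 (total $1.20, still need 1334.0 mg).
Take 2 servings of brown rice: +210.0 mg potassium for $0.70 (total $1.90, still need 1124.0 mg).
Take 2 servings of orange: +404.0 mg potassium for $1.50 (total $3.40, still need 720.0 mg).
Take 2 servings of broccoli: +558.0 mg potassium for $2.10 (total $5.50, still need 162.0 mg).
Take 0.8265 servings of almonds: +162.0 mg potassium for $0.79 (total $6.29, still need 0.0 mg).
Filling from the cheapest source first is optimal under one linear minimum: $6.29.

$6.29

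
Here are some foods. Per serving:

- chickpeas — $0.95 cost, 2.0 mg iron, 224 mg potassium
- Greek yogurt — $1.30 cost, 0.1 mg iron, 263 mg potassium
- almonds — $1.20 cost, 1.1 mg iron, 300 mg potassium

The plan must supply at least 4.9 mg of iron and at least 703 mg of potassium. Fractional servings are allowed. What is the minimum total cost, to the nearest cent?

$2.92

chickpeas only: max(4.9/2.0, 703/224) = 3.138 servings → $2.98.
Greek yogurt only: max(4.9/0.1, 703/263) = 49 servings → $63.70.
almonds only: max(4.9/1.1, 703/300) = 4.455 servings → $5.35.
chickpeas + Greek yogurt with both tight: 2.419 servings and 0.6124 servings → $3.09.
chickpeas + almonds with both tight: 1.97 servings and 0.8722 servings → $2.92.
Greek yogurt + almonds with both targets exact would need a negative amount; discard.
The minimum over all feasible corners is $2.92.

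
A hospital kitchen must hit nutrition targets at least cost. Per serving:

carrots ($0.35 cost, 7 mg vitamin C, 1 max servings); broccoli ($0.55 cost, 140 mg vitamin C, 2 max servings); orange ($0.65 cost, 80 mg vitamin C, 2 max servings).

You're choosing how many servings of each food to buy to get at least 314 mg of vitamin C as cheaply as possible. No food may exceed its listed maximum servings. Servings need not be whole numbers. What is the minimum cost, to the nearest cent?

$1.38

Cost per mg of vitamin C: broccoli $0.0039, orange $0.0081, carrots $0.0500.
Take 2 servings of broccoli: +280.0 mg vitamin C for $1.10 (total $1.10, still need 34.0 mg).
Take 0.425 servings of orange: +34.0 mg vitamin C for $0.28 (total $1.38, still need 0.0 mg).
Filling from the cheapest source first is optimal under one linear minimum: $1.38.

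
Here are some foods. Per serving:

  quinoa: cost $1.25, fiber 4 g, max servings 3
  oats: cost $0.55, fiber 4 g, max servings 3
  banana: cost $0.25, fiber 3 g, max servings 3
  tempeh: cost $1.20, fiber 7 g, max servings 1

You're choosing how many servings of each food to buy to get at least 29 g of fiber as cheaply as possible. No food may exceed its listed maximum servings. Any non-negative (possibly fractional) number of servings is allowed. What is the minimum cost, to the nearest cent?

$3.91

Cost per g of fiber: banana $0.0833, oats $0.1375, tempeh $0.1714, quinoa $0.3125.
Take 3 servings of banana: +9.0 g fiber for $0.75 (total $0.75, still need 20.0 g).
Take 3 servings of oats: +12.0 g fiber for $1.65 (total $2.40, still need 8.0 g).
Take 1 serving of tempeh: +7.0 g fiber for $1.20 (total $3.60, still need 1.0 g).
Take 0.25 servings of quinoa: +1.0 g fiber for $0.31 (total $3.91, still need 0.0 g).
Greedy by cheapest-per-g is optimal for a single linear constraint, so the minimum cost is $3.91.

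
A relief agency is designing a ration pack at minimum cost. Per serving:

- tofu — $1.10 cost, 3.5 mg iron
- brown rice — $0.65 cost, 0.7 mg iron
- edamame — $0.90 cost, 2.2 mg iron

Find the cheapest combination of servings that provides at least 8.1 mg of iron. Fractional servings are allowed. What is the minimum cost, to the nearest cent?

Cost per mg of iron: tofu $0.3143, edamame $0.4091, brown rice $0.9286.
With no serving limits, use only tofu: 8.1 mg / 3.5 mg = 2.314 servings × $1.10 = $2.55.

$2.55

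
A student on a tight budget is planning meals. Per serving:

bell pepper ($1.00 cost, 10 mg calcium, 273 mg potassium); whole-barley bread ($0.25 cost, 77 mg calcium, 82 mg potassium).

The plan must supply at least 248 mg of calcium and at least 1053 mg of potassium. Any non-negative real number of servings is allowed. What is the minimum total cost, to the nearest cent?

$3.21

An LP optimum is at a vertex; with two nutrient constraints at most two foods are used. Check each candidate.
bell pepper only: max(248/10, 1053/273) = 24.8 servings → $24.80.
whole-barley bread only: max(248/77, 1053/82) = 12.84 servings → $3.21.
bell pepper + whole-barley bread with both tight: 3.007 servings and 2.83 servings → $3.71.
So the least-cost plan costs $3.21.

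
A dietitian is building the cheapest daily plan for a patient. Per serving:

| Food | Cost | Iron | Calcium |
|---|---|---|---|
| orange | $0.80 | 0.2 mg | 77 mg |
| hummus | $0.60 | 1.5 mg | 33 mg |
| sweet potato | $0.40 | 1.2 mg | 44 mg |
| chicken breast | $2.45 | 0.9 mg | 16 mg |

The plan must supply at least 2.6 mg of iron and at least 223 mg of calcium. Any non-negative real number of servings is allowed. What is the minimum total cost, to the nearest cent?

orange only: max(2.6/0.2, 223/77) = 13 servings → $10.40.
hummus only: max(2.6/1.5, 223/33) = 6.758 servings → $4.05.
sweet potato only: max(2.6/1.2, 223/44) = 5.068 servings → $2.03.
chicken breast only: max(2.6/0.9, 223/16) = 13.94 servings → $34.15.
orange + hummus with both tight: 2.284 servings and 1.429 servings → $2.68.
orange + sweet potato with both tight: 1.833 servings and 1.861 servings → $2.21.
orange + chicken breast with both tight: 2.407 servings and 2.354 servings → $7.69.
hummus + sweet potato with both targets exact would need a negative amount; discard.
hummus + chicken breast: intersection lies outside the first quadrant.
sweet potato + chicken breast: intersection lies outside the first quadrant.
Cheapest feasible corner: $2.03.

$2.03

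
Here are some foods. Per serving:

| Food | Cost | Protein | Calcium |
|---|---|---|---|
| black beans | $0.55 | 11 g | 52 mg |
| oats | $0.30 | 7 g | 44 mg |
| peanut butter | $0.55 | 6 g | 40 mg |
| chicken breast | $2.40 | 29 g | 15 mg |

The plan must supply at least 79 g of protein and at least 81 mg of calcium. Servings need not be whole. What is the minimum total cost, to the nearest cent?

$3.39

An LP optimum is at a vertex; with two nutrient constraints at most two foods are used. Check each candidate.
black beans only: max(79/11, 81/52) = 7.182 servings → $3.95.
oats only: max(79/7, 81/44) = 11.29 servings → $3.39.
peanut butter only: max(79/6, 81/40) = 13.17 servings → $7.24.
chicken breast only: max(79/29, 81/15) = 5.4 servings → $12.96.
black beans + oats: the both-tight solution has a negative serving — not a feasible corner.
black beans + peanut butter: intersection lies outside the first quadrant.
black beans + chicken breast with both tight: 0.8667 servings and 2.395 servings → $6.23.
oats + peanut butter: the both-tight solution has a negative serving — not a feasible corner.
oats + chicken breast with both tight: 0.994 servings and 2.484 servings → $6.26.
peanut butter + chicken breast with both tight: 1.088 servings and 2.499 servings → $6.60.
The minimum over all feasible corners is $3.39.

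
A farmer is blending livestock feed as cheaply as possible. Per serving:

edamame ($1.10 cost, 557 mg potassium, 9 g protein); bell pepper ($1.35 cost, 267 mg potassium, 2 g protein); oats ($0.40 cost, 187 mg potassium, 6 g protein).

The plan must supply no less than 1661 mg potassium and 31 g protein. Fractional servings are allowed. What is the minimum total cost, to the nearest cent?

$3.32

A basic optimal solution has at most two foods positive. Try each food alone and each pair with both targets met exactly.
edamame only: max(1661/557, 31/9) = 3.444 servings → $3.79.
bell pepper only: max(1661/267, 31/2) = 15.5 servings → $20.93.
oats only: max(1661/187, 31/6) = 8.882 servings → $3.55.
edamame + bell pepper: the both-tight solution has a negative serving — not a feasible corner.
edamame + oats with both tight: 2.513 servings and 1.397 servings → $3.32.
bell pepper + oats with both tight: 3.395 servings and 4.035 servings → $6.20.
Cheapest feasible corner: $3.32.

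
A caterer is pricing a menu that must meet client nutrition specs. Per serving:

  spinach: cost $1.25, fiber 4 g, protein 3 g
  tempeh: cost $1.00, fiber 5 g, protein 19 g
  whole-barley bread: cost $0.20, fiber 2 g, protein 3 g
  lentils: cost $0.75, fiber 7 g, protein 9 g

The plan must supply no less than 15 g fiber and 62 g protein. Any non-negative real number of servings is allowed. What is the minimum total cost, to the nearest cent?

$3.26

An LP optimum is at a vertex; with two nutrient constraints at most two foods are used. Check each candidate.
spinach only: max(15/4, 62/3) = 20.67 servings → $25.83.
tempeh only: max(15/5, 62/19) = 3.263 servings → $3.26.
whole-barley bread only: max(15/2, 62/3) = 20.67 servings → $4.13.
lentils only: max(15/7, 62/9) = 6.889 servings → $5.17.
spinach + tempeh: the both-tight solution has a negative serving — not a feasible corner.
spinach + whole-barley bread with both targets exact would need a negative amount; discard.
spinach + lentils: intersection lies outside the first quadrant.
tempeh + whole-barley bread: intersection lies outside the first quadrant.
tempeh + lentils: intersection lies outside the first quadrant.
whole-barley bread + lentils with both targets exact would need a negative amount; discard.
The minimum over all feasible corners is $3.26.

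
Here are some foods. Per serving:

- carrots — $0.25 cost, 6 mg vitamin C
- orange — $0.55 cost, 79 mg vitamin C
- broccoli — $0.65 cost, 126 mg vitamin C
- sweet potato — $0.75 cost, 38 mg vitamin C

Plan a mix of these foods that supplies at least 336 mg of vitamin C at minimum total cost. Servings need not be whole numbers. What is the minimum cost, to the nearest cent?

$1.73

Cost per mg of vitamin C: broccoli $0.0052, orange $0.0070, sweet potato $0.0197, carrots $0.0417.
With no serving limits, use only broccoli: 336 mg / 126 mg = 2.667 servings × $0.65 = $1.73.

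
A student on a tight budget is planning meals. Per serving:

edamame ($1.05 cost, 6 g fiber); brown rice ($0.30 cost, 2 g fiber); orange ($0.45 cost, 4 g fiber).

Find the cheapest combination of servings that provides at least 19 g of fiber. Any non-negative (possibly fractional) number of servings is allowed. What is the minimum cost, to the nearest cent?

$2.14

Cost per g of fiber: orange $0.1125, brown rice $0.1500, edamame $0.1750.
With no serving limits, use only orange: 19 g / 4 g = 4.75 servings × $0.45 = $2.14.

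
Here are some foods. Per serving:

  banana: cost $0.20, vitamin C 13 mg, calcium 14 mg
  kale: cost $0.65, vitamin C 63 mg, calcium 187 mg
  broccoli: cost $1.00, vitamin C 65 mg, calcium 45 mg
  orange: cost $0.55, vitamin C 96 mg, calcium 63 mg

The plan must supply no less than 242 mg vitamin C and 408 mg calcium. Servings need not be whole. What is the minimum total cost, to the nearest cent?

$1.88

A basic optimal solution has at most two foods positive. Try each food alone and each pair with both targets met exactly.
banana only: max(242/13, 408/14) = 29.14 servings → $5.83.
kale only: max(242/63, 408/187) = 3.841 servings → $2.50.
broccoli only: max(242/65, 408/45) = 9.067 servings → $9.07.
orange only: max(242/96, 408/63) = 6.476 servings → $3.56.
banana + kale with both tight: 12.62 servings and 1.237 servings → $3.33.
banana + broccoli: intersection lies outside the first quadrant.
banana + orange with both targets exact would need a negative amount; discard.
kale + broccoli with both tight: 1.677 servings and 2.098 servings → $3.19.
kale + orange with both tight: 1.711 servings and 1.398 servings → $1.88.
broccoli + orange with both targets exact would need a negative amount; discard.
Cheapest feasible corner: $1.88.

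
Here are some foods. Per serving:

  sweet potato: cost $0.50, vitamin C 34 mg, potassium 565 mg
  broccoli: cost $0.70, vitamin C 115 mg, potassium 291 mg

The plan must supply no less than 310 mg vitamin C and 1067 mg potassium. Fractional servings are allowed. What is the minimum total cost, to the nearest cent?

$2.06

Minimising a linear cost over {vitamin C ≥ 310, potassium ≥ 1067, servings ≥ 0} — the optimum is at a vertex, using one or two foods.
sweet potato only: max(310/34, 1067/565) = 9.118 servings → $4.56.
broccoli only: max(310/115, 1067/291) = 3.667 servings → $2.57.
sweet potato + broccoli with both tight: 0.5899 servings and 2.521 servings → $2.06.
The minimum over all feasible corners is $2.06.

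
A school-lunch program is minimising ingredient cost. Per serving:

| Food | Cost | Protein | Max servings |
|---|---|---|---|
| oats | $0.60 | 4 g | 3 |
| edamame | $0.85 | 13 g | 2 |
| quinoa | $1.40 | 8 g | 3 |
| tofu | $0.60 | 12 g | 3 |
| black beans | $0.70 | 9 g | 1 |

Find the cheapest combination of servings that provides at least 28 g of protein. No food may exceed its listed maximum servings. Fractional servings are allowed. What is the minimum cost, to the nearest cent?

$1.40

Cost per g of protein: tofu $0.0500, edamame $0.0654, black beans $0.0778, oats $0.1500, quinoa $0.1750.
Take 2.333 servings of tofu: +28.0 g protein for $1.40 (total $1.40, still need 0.0 g).
Greedy by cheapest-per-g is optimal for a single linear constraint, so the minimum cost is $1.40.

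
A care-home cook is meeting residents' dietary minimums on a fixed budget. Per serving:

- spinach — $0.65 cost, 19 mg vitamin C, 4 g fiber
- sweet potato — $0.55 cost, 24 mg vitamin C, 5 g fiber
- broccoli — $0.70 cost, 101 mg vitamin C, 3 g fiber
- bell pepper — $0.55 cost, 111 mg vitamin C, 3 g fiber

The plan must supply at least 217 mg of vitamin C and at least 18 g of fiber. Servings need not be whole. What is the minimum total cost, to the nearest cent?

$2.28

At the optimum either one food covers both requirements or two foods hit both targets exactly; no other combination can be cheaper.
spinach only: max(217/19, 18/4) = 11.42 servings → $7.42.
sweet potato only: max(217/24, 18/5) = 9.042 servings → $4.97.
broccoli only: max(217/101, 18/3) = 6 servings → $4.20.
bell pepper only: max(217/111, 18/3) = 6 servings → $3.30.
spinach + sweet potato with both targets exact would need a negative amount; discard.
spinach + broccoli with both tight: 3.363 servings and 1.516 servings → $3.25.
spinach + bell pepper with both tight: 3.481 servings and 1.359 servings → $3.01.
sweet potato + broccoli with both tight: 2.695 servings and 1.508 servings → $2.54.
sweet potato + bell pepper with both tight: 2.789 servings and 1.352 servings → $2.28.
broccoli + bell pepper: the both-tight solution has a negative serving — not a feasible corner.
Cheapest feasible corner: $2.28.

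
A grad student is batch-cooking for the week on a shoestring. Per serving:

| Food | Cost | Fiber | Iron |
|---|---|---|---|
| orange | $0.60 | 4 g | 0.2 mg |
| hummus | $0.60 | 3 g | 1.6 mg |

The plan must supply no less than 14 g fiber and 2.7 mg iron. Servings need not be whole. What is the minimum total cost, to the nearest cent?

$2.31

This is a tiny linear program; its minimum lies at a vertex of the feasible set. List the vertices and price them.
orange only: max(14/4, 2.7/0.2) = 13.5 servings → $8.10.
hummus only: max(14/3, 2.7/1.6) = 4.667 servings → $2.80.
orange + hummus with both tight: 2.466 servings and 1.379 servings → $2.31.
The minimum over all feasible corners is $2.31.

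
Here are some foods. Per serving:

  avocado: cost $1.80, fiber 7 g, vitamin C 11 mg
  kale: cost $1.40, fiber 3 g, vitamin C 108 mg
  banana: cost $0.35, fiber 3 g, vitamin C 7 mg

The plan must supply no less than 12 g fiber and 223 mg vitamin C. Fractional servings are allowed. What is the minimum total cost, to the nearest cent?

$3.43

An LP optimum is at a vertex; with two nutrient constraints at most two foods are used. Check each candidate.
avocado only: max(12/7, 223/11) = 20.27 servings → $36.49.
kale only: max(12/3, 223/108) = 4 servings → $5.60.
banana only: max(12/3, 223/7) = 31.86 servings → $11.15.
avocado + kale with both tight: 0.8672 servings and 1.976 servings → $4.33.
avocado + banana with both targets exact would need a negative amount; discard.
kale + banana with both tight: 1.931 servings and 2.069 servings → $3.43.
The minimum over all feasible corners is $3.43.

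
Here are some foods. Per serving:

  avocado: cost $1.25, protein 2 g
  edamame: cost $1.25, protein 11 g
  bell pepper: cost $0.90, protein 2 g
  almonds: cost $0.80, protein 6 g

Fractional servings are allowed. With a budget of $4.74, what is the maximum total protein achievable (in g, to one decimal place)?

Protein per dollar: edamame 8.8, almonds 7.5, bell pepper 2.222, avocado 1.6.
With no serving limits, spend the whole cost allowance on edamame: $4.74 / $1.25 × 11 g = 41.7 g.

41.7 g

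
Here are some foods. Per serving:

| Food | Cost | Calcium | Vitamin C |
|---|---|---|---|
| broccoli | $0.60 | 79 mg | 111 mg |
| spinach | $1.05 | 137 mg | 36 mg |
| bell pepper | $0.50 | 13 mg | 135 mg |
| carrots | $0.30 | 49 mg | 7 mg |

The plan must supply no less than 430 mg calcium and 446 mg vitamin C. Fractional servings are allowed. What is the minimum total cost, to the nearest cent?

An LP optimum is at a vertex; with two nutrient constraints at most two foods are used. Check each candidate.
broccoli only: max(430/79, 446/111) = 5.443 servings → $3.27.
spinach only: max(430/137, 446/36) = 12.39 servings → $13.01.
bell pepper only: max(430/13, 446/135) = 33.08 servings → $16.54.
carrots only: max(430/49, 446/7) = 63.71 servings → $19.11.
broccoli + spinach with both tight: 3.69 servings and 1.011 servings → $3.28.
broccoli + bell pepper with both targets exact would need a negative amount; discard.
broccoli + carrots with both tight: 3.857 servings and 2.558 servings → $3.08.
spinach + bell pepper with both tight: 2.899 servings and 2.531 servings → $4.31.
spinach + carrots with both targets exact would need a negative amount; discard.
bell pepper + carrots with both tight: 2.888 servings and 8.009 servings → $3.85.
Cheapest feasible corner: $3.08.

$3.08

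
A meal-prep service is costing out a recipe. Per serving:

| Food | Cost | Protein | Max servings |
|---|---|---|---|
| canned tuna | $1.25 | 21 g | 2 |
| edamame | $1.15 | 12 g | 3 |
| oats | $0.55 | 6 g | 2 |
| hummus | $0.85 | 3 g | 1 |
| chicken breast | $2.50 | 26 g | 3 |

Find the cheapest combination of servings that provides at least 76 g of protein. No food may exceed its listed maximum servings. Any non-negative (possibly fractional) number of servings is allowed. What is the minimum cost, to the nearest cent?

$5.71

Cost per g of protein: canned tuna $0.0595, oats $0.0917, edamame $0.0958, chicken breast $0.0962, hummus $0.2833.
Take 2 servings of canned tuna: +42.0 g protein for $2.50 (total $2.50, still need 34.0 g).
Take 2 servings of oats: +12.0 g protein for $1.10 (total $3.60, still need 22.0 g).
Take 1.833 servings of edamame: +22.0 g protein for $2.11 (total $5.71, still need 0.0 g).
Greedy by cheapest-per-g is optimal for a single linear constraint, so the minimum cost is $5.71.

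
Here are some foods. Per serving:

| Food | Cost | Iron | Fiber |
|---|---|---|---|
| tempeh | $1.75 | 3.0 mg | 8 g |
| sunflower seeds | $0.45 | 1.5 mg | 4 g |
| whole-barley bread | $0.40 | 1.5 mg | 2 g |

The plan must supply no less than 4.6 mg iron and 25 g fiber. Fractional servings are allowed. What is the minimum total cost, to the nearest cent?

$2.81

Minimising a linear cost over {iron ≥ 4.6, fiber ≥ 25, servings ≥ 0} — the optimum is at a vertex, using one or two foods.
tempeh only: max(4.6/3.0, 25/8) = 3.125 servings → $5.47.
sunflower seeds only: max(4.6/1.5, 25/4) = 6.25 servings → $2.81.
whole-barley bread only: max(4.6/1.5, 25/2) = 12.5 servings → $5.00.
tempeh + sunflower seeds (both tight): parallel constraints — no distinct corner.
tempeh + whole-barley bread: the both-tight solution has a negative serving — not a feasible corner.
sunflower seeds + whole-barley bread: intersection lies outside the first quadrant.
The minimum over all feasible corners is $2.81.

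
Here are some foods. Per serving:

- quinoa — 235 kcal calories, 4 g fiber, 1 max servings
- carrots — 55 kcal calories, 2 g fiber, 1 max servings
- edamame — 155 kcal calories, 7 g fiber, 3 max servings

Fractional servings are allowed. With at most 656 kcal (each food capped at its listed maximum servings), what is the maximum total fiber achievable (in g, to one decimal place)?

Fiber per kcal: edamame 0.04516, carrots 0.03636, quinoa 0.01702.
Take 3 servings of edamame: uses 465 kcal, +21.0 g fiber (running total 21.0 g).
Take 1 serving of carrots: uses 55 kcal, +2.0 g fiber (running total 23.0 g).
Take 0.5787 servings of quinoa: uses 136 kcal, +2.3 g fiber (running total 25.3 g).
Filling greedily by fiber-per-kcal is optimal for one linear limit, giving 25.3 g.

25.3 g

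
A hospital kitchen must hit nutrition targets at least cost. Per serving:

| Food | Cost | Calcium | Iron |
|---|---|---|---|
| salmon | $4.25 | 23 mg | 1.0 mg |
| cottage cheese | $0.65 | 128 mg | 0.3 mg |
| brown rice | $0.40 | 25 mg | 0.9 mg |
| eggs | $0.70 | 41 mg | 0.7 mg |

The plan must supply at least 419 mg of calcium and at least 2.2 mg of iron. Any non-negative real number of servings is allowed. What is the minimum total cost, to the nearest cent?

This is a tiny linear program; its minimum lies at a vertex of the feasible set. List the vertices and price them.
salmon only: max(419/23, 2.2/1.0) = 18.22 servings → $77.42.
cottage cheese only: max(419/128, 2.2/0.3) = 7.333 servings → $4.77.
brown rice only: max(419/25, 2.2/0.9) = 16.76 servings → $6.70.
eggs only: max(419/41, 2.2/0.7) = 10.22 servings → $7.15.
salmon + cottage cheese with both tight: 1.287 servings and 3.042 servings → $7.45.
salmon + brown rice: the both-tight solution has a negative serving — not a feasible corner.
salmon + eggs: the both-tight solution has a negative serving — not a feasible corner.
cottage cheese + brown rice with both tight: 2.991 servings and 1.448 servings → $2.52.
cottage cheese + eggs with both tight: 2.627 servings and 2.017 servings → $3.12.
brown rice + eggs with both targets exact would need a negative amount; discard.
So the least-cost plan costs $2.52.

$2.52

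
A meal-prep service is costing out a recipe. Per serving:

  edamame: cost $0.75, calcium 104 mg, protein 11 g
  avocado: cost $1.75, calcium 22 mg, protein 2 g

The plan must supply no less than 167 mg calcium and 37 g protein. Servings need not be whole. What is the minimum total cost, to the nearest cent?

$2.52

Compare the cost at each extreme point of the feasible region.
edamame only: max(167/104, 37/11) = 3.364 servings → $2.52.
avocado only: max(167/22, 37/2) = 18.5 servings → $32.38.
edamame + avocado: intersection lies outside the first quadrant.
Cheapest feasible corner: $2.52.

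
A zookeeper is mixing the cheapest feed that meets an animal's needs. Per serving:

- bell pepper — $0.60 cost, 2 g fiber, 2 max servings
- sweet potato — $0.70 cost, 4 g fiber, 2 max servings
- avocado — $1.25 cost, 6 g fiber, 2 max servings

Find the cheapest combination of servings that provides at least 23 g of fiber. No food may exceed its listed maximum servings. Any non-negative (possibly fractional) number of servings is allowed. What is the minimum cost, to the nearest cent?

Cost per g of fiber: sweet potato $0.1750, avocado $0.2083, bell pepper $0.3000.
Take 2 servings of sweet potato: +8.0 g fiber for $1.40 (total $1.40, still need 15.0 g).
Take 2 servings of avocado: +12.0 g fiber for $2.50 (total $3.90, still need 3.0 g).
Take 1.5 servings of bell pepper: +3.0 g fiber for $0.90 (total $4.80, still need 0.0 g).
Greedy by cheapest-per-g is optimal for a single linear constraint, so the minimum cost is $4.80.

$4.80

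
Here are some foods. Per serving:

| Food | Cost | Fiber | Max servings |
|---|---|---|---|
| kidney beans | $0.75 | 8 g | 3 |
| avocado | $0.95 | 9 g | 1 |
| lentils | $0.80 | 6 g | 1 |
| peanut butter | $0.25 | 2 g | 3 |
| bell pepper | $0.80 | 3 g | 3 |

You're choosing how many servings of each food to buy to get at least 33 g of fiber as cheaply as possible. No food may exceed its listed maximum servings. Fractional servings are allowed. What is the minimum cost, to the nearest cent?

$3.20

Cost per g of fiber: kidney beans $0.0938, avocado $0.1056, peanut butter $0.1250, lentils $0.1333, bell pepper $0.2667.
Take 3 servings of kidney beans: +24.0 g fiber for $2.25 (total $2.25, still need 9.0 g).
Take 1 serving of avocado: +9.0 g fiber for $0.95 (total $3.20, still need 0.0 g).
Greedy by cheapest-per-g is optimal for a single linear constraint, so the minimum cost is $3.20.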